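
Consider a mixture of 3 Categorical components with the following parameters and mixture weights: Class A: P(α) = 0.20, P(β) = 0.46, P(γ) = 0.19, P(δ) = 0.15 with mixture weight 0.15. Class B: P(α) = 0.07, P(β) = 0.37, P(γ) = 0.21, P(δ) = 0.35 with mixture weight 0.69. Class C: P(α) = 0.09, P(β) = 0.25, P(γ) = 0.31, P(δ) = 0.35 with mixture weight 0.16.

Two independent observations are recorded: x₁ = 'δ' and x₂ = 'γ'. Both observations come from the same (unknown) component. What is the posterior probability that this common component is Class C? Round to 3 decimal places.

0.240

P(component k | x) = w_k·f_k(x) / marginal(x), where marginal(x) = Σ_j w_j·f_j(x).
Since both observations come from the same component, the likelihood for component k is f_k(x₁)·f_k(x₂).
  f_A = [0.15] × [0.19] = 0.0285
  f_B = [0.35] × [0.21] = 0.0735
  f_C = [0.35] × [0.31] = 0.1085
Weight by the priors:
  w_A·f_A = 0.15 × 0.0285 = 0.004275
  w_B·f_B = 0.69 × 0.0735 = 0.050715
  w_C·f_C = 0.16 × 0.1085 = 0.01736
Sum: 0.004275 + 0.050715 + 0.01736 = 0.07235
Responsibility of Class C: 0.01736 / 0.07235 ≈ 0.240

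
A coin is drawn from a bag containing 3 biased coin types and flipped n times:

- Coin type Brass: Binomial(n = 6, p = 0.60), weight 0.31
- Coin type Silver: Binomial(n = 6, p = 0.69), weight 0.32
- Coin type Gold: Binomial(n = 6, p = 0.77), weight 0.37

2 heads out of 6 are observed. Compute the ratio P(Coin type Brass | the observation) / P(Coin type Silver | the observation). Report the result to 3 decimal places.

Posterior odds = (π_i f_i(x)) / (π_j f_j(x)); the normalising sum cancels.
Binomial probabilities:
  L_Brass = C(6,2)·0.60^2·0.40^4 = 15·0.36·0.0256 = 0.13824
  L_Silver = C(6,2)·0.69^2·0.31^4 = 15·0.4761·0.00923521 = 0.0659533
  L_Gold = C(6,2)·0.77^2·0.23^4 = 15·0.5929·0.00279841 = 0.0248877
Odds = (0.31/0.32) × (0.13824/0.0659533) = 0.96875 × 2.09603 ≈ 2.031

2.031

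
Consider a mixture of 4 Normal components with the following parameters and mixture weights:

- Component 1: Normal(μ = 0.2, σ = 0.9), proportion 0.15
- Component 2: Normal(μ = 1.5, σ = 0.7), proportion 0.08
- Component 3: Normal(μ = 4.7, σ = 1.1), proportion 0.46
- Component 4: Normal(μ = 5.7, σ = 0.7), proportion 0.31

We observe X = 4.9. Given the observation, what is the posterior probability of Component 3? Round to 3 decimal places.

0.641

Posterior ∝ prior × likelihood, so P(k | x) ∝ w_k f_k(x); normalise over all components.
Evaluate each component's likelihood at the observed value:
  p_1 = 5.30535e-07
  p_2 = 4.29447e-06
  p_3 = 0.356729
  p_4 = 0.296614
Unnormalised posteriors:
  w_1·p_1 = 0.15 × 5.30535e-07 = 7.95802e-08
  w_2·p_2 = 0.08 × 4.29447e-06 = 3.43558e-07
  w_3·p_3 = 0.46 × 0.356729 = 0.164096
  w_4·p_4 = 0.31 × 0.296614 = 0.0919502
Marginal: 7.95802e-08 + 3.43558e-07 + 0.164096 + 0.0919502 = 0.256046
Responsibility of Component 3: 0.164096 / 0.256046 ≈ 0.641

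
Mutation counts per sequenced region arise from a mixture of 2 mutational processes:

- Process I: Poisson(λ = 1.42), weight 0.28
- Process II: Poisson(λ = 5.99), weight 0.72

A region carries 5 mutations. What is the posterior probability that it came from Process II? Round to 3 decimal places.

0.973

Posterior ∝ prior × likelihood, so P(k | x) ∝ π_k f_k(x); normalise over all components.
Evaluate each component's likelihood at the observed value:
  p_I = 0.0116295
  p_II = 0.16089
Prior × likelihood for each component:
  π_I·p_I = 0.28 × 0.0116295 = 0.00325627
  π_II·p_II = 0.72 × 0.16089 = 0.115841
Denominator: 0.00325627 + 0.115841 = 0.119097
Responsibility of Process II: 0.115841 / 0.119097 ≈ 0.973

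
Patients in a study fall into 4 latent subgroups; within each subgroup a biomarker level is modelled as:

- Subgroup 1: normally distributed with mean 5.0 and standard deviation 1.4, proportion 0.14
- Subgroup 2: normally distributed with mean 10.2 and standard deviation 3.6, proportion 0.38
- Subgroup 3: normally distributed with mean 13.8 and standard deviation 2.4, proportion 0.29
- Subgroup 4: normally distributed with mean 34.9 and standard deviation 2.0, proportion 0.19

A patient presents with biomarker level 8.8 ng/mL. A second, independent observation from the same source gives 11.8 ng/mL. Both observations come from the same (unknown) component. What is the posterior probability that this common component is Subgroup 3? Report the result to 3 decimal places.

0.142

Apply Bayes' rule: the posterior for each component is proportional to its prior times its likelihood at x.
Since both observations come from the same component, the likelihood for component k is f_k(x₁)·f_k(x₂).
  p_1 = [0.00716115] × [2.14724e-06] = 1.53767e-08
  p_2 = [0.102747] × [0.100396] = 0.0103153
  p_3 = [0.0189766] × [0.117463] = 0.00222906
  p_4 = [2.08527e-38] × [2.14731e-30] = 4.47772e-68
Unnormalised posteriors:
  π_1·p_1 = 0.14 × 1.53767e-08 = 2.15274e-09
  π_2·p_2 = 0.38 × 0.0103153 = 0.00391981
  π_3·p_3 = 0.29 × 0.00222906 = 0.000646427
  π_4·p_4 = 0.19 × 4.47772e-68 = 8.50768e-69
Evidence: 2.15274e-09 + 0.00391981 + 0.000646427 + 8.50768e-69 = 0.00456624
P(Subgroup 3 | data) ≈ 0.142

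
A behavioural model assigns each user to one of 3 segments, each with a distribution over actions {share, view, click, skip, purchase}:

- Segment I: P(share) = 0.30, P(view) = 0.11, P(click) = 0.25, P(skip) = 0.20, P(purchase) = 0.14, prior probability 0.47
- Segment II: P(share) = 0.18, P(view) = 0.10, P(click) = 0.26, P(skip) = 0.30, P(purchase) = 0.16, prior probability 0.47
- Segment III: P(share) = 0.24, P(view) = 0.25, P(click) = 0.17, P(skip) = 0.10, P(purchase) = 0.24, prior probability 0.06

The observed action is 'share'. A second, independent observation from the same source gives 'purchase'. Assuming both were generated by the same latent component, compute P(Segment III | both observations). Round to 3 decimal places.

0.094

Posterior ∝ prior × likelihood, so P(k | x) ∝ π_k f_k(x); normalise over all components.
Since both observations come from the same component, the likelihood for component k is f_k(x₁)·f_k(x₂).
  L_I = [P(share | comp) = 0.30] × [0.14] = 0.042
  L_II = [P(share | comp) = 0.18] × [0.16] = 0.0288
  L_III = [P(share | comp) = 0.24] × [0.24] = 0.0576
Unnormalised posteriors:
  π_I·L_I = 0.47 × 0.042 = 0.01974
  π_II·L_II = 0.47 × 0.0288 = 0.013536
  π_III·L_III = 0.06 × 0.0576 = 0.003456
Evidence: 0.01974 + 0.013536 + 0.003456 = 0.036732
P(Segment III | x₁, x₂) = 0.003456 / 0.036732 ≈ 0.094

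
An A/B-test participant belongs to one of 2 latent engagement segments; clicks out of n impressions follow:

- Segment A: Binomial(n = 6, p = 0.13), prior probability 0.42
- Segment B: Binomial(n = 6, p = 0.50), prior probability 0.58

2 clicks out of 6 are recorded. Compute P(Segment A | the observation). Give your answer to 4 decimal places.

0.3097

The responsibility of component k is P(Z=k) f_k(x) divided by Σ_j P(Z=j) f_j(x).
Evaluate each component's likelihood at the observed value:
  L_A = 0.14523
  L_B = 0.234375
Multiply by the mixture weights:
  P(Z=A)·L_A = 0.42 × 0.14523 = 0.0609964
  P(Z=B)·L_B = 0.58 × 0.234375 = 0.135937
Sum: 0.0609964 + 0.135937 = 0.196934
P(Segment A | data) = 0.0609964 / 0.196934 ≈ 0.3097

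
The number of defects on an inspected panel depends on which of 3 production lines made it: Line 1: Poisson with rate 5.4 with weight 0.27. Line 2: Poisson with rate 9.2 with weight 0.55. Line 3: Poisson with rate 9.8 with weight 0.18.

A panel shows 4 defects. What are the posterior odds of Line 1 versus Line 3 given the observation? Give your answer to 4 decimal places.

Only the two components matter; the odds are (π_i f_i(x)) / (π_j f_j(x)).
Evaluate each component's likelihood at the observed value:
  L_1 = e^(−5.4)·5.4^4/4! = 0.16002
  L_2 = e^(−9.2)·9.2^4/4! = 0.03016
  L_3 = e^(−9.8)·9.8^4/4! = 0.0213112
Odds = (0.27/0.18) × (0.16002/0.0213112) = 1.5 × 7.50873 ≈ 11.2631

11.2631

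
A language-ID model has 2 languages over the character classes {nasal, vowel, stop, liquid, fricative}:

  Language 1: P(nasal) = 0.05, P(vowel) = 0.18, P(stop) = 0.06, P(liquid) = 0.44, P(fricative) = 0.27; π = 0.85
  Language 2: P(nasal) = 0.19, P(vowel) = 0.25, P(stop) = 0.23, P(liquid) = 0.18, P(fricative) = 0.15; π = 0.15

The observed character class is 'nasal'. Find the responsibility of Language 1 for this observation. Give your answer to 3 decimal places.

0.599

P(component k | x) = w_k·f_k(x) / marginal(x), where marginal(x) = Σ_j w_j·f_j(x).
Categorical probabilities:
  p_1 = 0.05
  p_2 = 0.19
Weight by the priors:
  w_1·p_1 = 0.85 × 0.05 = 0.0425
  w_2·p_2 = 0.15 × 0.19 = 0.0285
Evidence: 0.0425 + 0.0285 = 0.071
So the posterior for Language 1 is 0.0425 / 0.071 ≈ 0.599.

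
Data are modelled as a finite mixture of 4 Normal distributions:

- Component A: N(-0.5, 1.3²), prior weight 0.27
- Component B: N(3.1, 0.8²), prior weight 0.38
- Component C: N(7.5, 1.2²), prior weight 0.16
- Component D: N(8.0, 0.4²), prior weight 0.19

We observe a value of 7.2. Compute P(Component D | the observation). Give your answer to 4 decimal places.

By Bayes' theorem, P(k | x) = w_k f_k(x) / Σ_j w_j f_j(x).
Normal densities:
  p_A = (1/(1.3·√(2π)))·exp(−(7.2−-0.5)²/(2·1.3²)) = 0.306879·exp(-17.54142) = 7.39307e-09
  p_B = (1/(0.8·√(2π)))·exp(−(7.2−3.1)²/(2·0.8²)) = 0.498678·exp(-13.13281) = 9.86988e-07
  p_C = (1/(1.2·√(2π)))·exp(−(7.2−7.5)²/(2·1.2²)) = 0.332452·exp(-0.03125) = 0.322223
  p_D = (1/(0.4·√(2π)))·exp(−(7.2−8.0)²/(2·0.4²)) = 0.997356·exp(-2.00000) = 0.134977
Weight by the priors:
  w_A·p_A = 0.27 × 7.39307e-09 = 1.99613e-09
  w_B·p_B = 0.38 × 9.86988e-07 = 3.75056e-07
  w_C·p_C = 0.16 × 0.322223 = 0.0515557
  w_D·p_D = 0.19 × 0.134977 = 0.0256457
Evidence: 1.99613e-09 + 3.75056e-07 + 0.0515557 + 0.0256457 = 0.0772018
So the posterior for Component D is 0.0256457 / 0.0772018 ≈ 0.3322.

0.3322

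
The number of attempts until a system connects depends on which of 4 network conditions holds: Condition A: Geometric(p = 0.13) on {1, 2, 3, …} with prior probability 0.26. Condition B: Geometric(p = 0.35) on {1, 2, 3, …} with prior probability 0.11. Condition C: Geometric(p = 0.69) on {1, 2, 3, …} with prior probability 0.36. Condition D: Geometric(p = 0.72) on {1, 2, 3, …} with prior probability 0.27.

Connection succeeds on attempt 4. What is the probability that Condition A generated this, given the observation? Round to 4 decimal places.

Apply Bayes' rule: the posterior for each component is proportional to its prior times its likelihood at x.
Geometric probabilities:
  f_A = 0.13·(1−0.13)^3 = 0.13·0.658503 = 0.0856054
  f_B = 0.35·(1−0.35)^3 = 0.35·0.274625 = 0.0961188
  f_C = 0.69·(1−0.69)^3 = 0.69·0.029791 = 0.0205558
  f_D = 0.72·(1−0.72)^3 = 0.72·0.021952 = 0.0158054
Unnormalised posteriors:
  π_A·f_A = 0.26 × 0.0856054 = 0.0222574
  π_B·f_B = 0.11 × 0.0961188 = 0.0105731
  π_C·f_C = 0.36 × 0.0205558 = 0.00740008
  π_D·f_D = 0.27 × 0.0158054 = 0.00426747
Sum: 0.0222574 + 0.0105731 + 0.00740008 + 0.00426747 = 0.044498
Responsibility of Condition A: 0.0222574 / 0.044498 ≈ 0.5002

0.5002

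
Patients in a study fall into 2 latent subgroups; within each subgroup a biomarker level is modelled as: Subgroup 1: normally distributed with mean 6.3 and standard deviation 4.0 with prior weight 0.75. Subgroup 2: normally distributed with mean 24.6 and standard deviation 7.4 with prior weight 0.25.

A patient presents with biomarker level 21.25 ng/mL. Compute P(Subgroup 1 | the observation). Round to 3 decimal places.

0.006

Apply Bayes' rule: the posterior for each component is proportional to its prior times its likelihood at x.
Evaluate each component's likelihood at the observed value:
  p_1 = (1/(4.0·√(2π)))·exp(−(21.25−6.3)²/(2·4.0²)) = 0.099736·exp(-6.98445) = 9.23721e-05
  p_2 = (1/(7.4·√(2π)))·exp(−(21.25−24.6)²/(2·7.4²)) = 0.053911·exp(-0.10247) = 0.0486605
Weight by the priors:
  π_1·p_1 = 0.75 × 9.23721e-05 = 6.9279e-05
  π_2·p_2 = 0.25 × 0.0486605 = 0.0121651
Normaliser: 6.9279e-05 + 0.0121651 = 0.0122344
So the posterior for Subgroup 1 is 6.9279e-05 / 0.0122344 ≈ 0.006.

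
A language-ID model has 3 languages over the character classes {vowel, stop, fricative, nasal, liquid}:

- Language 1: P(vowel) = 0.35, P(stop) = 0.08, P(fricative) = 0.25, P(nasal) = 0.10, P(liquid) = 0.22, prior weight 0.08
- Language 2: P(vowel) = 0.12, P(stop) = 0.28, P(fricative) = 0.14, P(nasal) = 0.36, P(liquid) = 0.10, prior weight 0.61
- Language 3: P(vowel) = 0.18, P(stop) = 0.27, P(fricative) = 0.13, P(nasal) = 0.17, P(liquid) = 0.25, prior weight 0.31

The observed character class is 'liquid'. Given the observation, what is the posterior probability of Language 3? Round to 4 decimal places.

0.4965

P(component k | x) = w_k·f_k(x) / marginal(x), where marginal(x) = Σ_j w_j·f_j(x).
Component likelihoods at x = 'liquid':
  L_1 = P(liquid | comp) = 0.22
  L_2 = P(liquid | comp) = 0.10
  L_3 = P(liquid | comp) = 0.25
Weight by the priors:
  w_1·L_1 = 0.08 × 0.22 = 0.0176
  w_2·L_2 = 0.61 × 0.1 = 0.061
  w_3·L_3 = 0.31 × 0.25 = 0.0775
Marginal: 0.0176 + 0.061 + 0.0775 = 0.1561
Responsibility of Language 3: 0.0775 / 0.1561 ≈ 0.4965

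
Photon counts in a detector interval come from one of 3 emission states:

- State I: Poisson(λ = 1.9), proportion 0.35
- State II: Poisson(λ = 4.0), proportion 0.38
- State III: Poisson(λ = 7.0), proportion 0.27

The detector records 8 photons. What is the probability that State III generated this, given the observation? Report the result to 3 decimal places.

Apply Bayes' rule: the posterior for each component is proportional to its prior times its likelihood at x.
Evaluate each component's likelihood at the observed value:
  L_I = 0.000630012
  L_II = 0.0297702
  L_III = 0.130377
Prior × likelihood for each component:
  P(Z=I)·L_I = 0.35 × 0.000630012 = 0.000220504
  P(Z=II)·L_II = 0.38 × 0.0297702 = 0.0113127
  P(Z=III)·L_III = 0.27 × 0.130377 = 0.0352019
Marginal: 0.000220504 + 0.0113127 + 0.0352019 = 0.0467351
P(State III | x) ≈ 0.753

0.753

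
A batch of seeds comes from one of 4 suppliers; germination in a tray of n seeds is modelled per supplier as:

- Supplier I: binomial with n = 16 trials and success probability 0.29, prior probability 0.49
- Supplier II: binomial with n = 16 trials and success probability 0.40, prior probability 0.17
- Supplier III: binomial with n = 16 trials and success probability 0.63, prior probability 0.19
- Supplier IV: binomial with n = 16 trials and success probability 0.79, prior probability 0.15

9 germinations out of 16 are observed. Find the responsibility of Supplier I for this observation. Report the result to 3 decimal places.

0.128

The responsibility of component k is P(Z=k) f_k(x) divided by Σ_j P(Z=j) f_j(x).
Evaluate each component's likelihood at the observed value:
  L_I = 0.0150944
  L_II = 0.0839508
  L_III = 0.169786
  L_IV = 0.0246948
Unnormalised posteriors:
  P(Z=I)·L_I = 0.49 × 0.0150944 = 0.00739627
  P(Z=II)·L_II = 0.17 × 0.0839508 = 0.0142716
  P(Z=III)·L_III = 0.19 × 0.169786 = 0.0322594
  P(Z=IV)·L_IV = 0.15 × 0.0246948 = 0.00370421
Normaliser: 0.00739627 + 0.0142716 + 0.0322594 + 0.00370421 = 0.0576315
Responsibility of Supplier I: 0.00739627 / 0.0576315 ≈ 0.128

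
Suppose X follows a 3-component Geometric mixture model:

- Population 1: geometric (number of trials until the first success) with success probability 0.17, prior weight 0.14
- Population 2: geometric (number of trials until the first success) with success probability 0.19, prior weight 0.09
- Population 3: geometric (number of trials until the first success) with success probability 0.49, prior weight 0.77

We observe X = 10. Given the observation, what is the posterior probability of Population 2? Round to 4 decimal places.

0.3250

By Bayes' theorem, P(k | x) = π_k f_k(x) / Σ_j π_j f_j(x).
Component likelihoods at x = 10:
  L_1 = 0.0317798
  L_2 = 0.028518
  L_3 = 0.00114374
Multiply by the mixture weights:
  π_1·L_1 = 0.14 × 0.0317798 = 0.00444918
  π_2·L_2 = 0.09 × 0.028518 = 0.00256662
  π_3·L_3 = 0.77 × 0.00114374 = 0.000880681
Evidence: 0.00444918 + 0.00256662 + 0.000880681 = 0.00789648
P(Population 2 | the observation) ≈ 0.3250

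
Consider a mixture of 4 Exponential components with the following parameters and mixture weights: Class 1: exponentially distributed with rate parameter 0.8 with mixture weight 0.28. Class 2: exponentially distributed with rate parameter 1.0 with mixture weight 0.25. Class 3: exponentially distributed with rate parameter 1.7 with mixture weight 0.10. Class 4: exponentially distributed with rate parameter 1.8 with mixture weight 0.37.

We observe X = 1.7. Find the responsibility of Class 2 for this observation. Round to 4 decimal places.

0.3175

Posterior ∝ prior × likelihood, so P(k | x) ∝ π_k f_k(x); normalise over all components.
Exponential densities:
  p_1 = 0.8·e^(−0.8·1.7) = 0.8·e^(−1.3600) = 0.205329
  p_2 = 1.0·e^(−1.0·1.7) = 1.0·e^(−1.7000) = 0.182684
  p_3 = 1.7·e^(−1.7·1.7) = 1.7·e^(−2.8900) = 0.0944796
  p_4 = 1.8·e^(−1.8·1.7) = 1.8·e^(−3.0600) = 0.0843979
Prior × likelihood for each component:
  π_1·p_1 = 0.28 × 0.205329 = 0.057492
  π_2·p_2 = 0.25 × 0.182684 = 0.0456709
  π_3·p_3 = 0.10 × 0.0944796 = 0.00944796
  π_4·p_4 = 0.37 × 0.0843979 = 0.0312272
Denominator: 0.057492 + 0.0456709 + 0.00944796 + 0.0312272 = 0.143838
P(Class 2 | the observation) ≈ 0.3175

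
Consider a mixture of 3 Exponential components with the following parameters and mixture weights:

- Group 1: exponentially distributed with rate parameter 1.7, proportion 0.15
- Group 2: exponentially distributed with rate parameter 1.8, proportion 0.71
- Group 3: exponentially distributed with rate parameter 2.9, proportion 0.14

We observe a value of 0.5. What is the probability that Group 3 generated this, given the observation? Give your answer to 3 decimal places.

0.132

The responsibility of component k is P(Z=k) f_k(x) divided by Σ_j P(Z=j) f_j(x).
Component likelihoods at x = 0.5:
  p_1 = 1.7·e^(−1.7·0.5) = 1.7·e^(−0.8500) = 0.726605
  p_2 = 1.8·e^(−1.8·0.5) = 1.8·e^(−0.9000) = 0.731825
  p_3 = 2.9·e^(−2.9·0.5) = 2.9·e^(−1.4500) = 0.680254
Unnormalised posteriors:
  P(Z=1)·p_1 = 0.15 × 0.726605 = 0.108991
  P(Z=2)·p_2 = 0.71 × 0.731825 = 0.519596
  P(Z=3)·p_3 = 0.14 × 0.680254 = 0.0952355
Sum: 0.108991 + 0.519596 + 0.0952355 = 0.723822
Responsibility of Group 3: 0.0952355 / 0.723822 ≈ 0.132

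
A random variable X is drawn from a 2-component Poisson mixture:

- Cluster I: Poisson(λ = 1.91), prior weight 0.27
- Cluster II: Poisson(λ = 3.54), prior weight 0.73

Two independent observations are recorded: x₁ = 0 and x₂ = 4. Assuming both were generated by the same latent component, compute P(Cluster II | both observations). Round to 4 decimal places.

0.5505

Posterior ∝ prior × likelihood, so P(k | x) ∝ π_k f_k(x); normalise over all components.
Since both observations come from the same component, the likelihood for component k is f_k(x₁)·f_k(x₂).
  p_I = [0.14808] × [0.0821145] = 0.0121595
  p_II = [0.0290133] × [0.189845] = 0.00550804
Weight by the priors:
  π_I·p_I = 0.27 × 0.0121595 = 0.00328308
  π_II·p_II = 0.73 × 0.00550804 = 0.00402087
Evidence: 0.00328308 + 0.00402087 = 0.00730394
Responsibility of Cluster II: 0.00402087 / 0.00730394 ≈ 0.5505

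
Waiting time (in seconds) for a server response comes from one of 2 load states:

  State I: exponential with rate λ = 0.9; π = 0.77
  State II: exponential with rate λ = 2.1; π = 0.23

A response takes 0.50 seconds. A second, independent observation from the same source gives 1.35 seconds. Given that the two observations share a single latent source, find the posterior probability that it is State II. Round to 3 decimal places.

0.150

Apply Bayes' rule: the posterior for each component is proportional to its prior times its likelihood at x.
Since both observations come from the same component, the likelihood for component k is f_k(x₁)·f_k(x₂).
  p_I = [0.9·e^(−0.9·0.50) = 0.9·e^(−0.4500) = 0.573865] × [0.267039] = 0.153244
  p_II = [2.1·e^(−2.1·0.50) = 2.1·e^(−1.0500) = 0.734869] × [0.123309] = 0.0906159
Unnormalised posteriors:
  π_I·p_I = 0.77 × 0.153244 = 0.117998
  π_II·p_II = 0.23 × 0.0906159 = 0.0208417
Sum: 0.117998 + 0.0208417 = 0.13884
So the posterior for State II is 0.0208417 / 0.13884 ≈ 0.150.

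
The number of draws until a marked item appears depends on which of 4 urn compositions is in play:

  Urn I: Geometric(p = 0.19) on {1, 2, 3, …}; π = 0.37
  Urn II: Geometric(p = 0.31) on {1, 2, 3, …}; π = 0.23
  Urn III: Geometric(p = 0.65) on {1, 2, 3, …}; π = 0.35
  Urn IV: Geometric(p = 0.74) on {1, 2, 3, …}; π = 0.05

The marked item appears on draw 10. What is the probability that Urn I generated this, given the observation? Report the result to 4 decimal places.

0.8056

Posterior ∝ prior × likelihood, so P(k | x) ∝ π_k f_k(x); normalise over all components.
Evaluate each component's likelihood at the observed value:
  p_I = 0.19·(1−0.19)^9 = 0.19·0.150095 = 0.028518
  p_II = 0.31·(1−0.31)^9 = 0.31·0.0354521 = 0.0109901
  p_III = 0.65·(1−0.65)^9 = 0.65·7.88156e-05 = 5.12302e-05
  p_IV = 0.74·(1−0.74)^9 = 0.74·5.4295e-06 = 4.01783e-06
Unnormalised posteriors:
  π_I·p_I = 0.37 × 0.028518 = 0.0105517
  π_II·p_II = 0.23 × 0.0109901 = 0.00252773
  π_III·p_III = 0.35 × 5.12302e-05 = 1.79306e-05
  π_IV·p_IV = 0.05 × 4.01783e-06 = 2.00892e-07
Marginal: 0.0105517 + 0.00252773 + 1.79306e-05 + 2.00892e-07 = 0.0130975
P(Urn I | data) = 0.0105517 / 0.0130975 ≈ 0.8056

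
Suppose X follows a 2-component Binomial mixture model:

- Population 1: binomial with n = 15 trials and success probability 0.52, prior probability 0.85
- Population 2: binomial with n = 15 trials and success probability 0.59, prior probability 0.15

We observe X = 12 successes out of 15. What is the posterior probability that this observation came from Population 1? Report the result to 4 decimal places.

0.6664

Posterior ∝ prior × likelihood, so P(k | x) ∝ P(Z=k) f_k(x); normalise over all components.
Component likelihoods at x = 12 successes out of 15:
  p_1 = C(15,12)·0.52^12·0.48^3 = 455·0.000390877·0.110592 = 0.0196687
  p_2 = C(15,12)·0.59^12·0.41^3 = 455·0.0017792·0.068921 = 0.0557939
Prior × likelihood for each component:
  P(Z=1)·p_1 = 0.85 × 0.0196687 = 0.0167184
  P(Z=2)·p_2 = 0.15 × 0.0557939 = 0.00836909
Sum: 0.0167184 + 0.00836909 = 0.0250875
So the posterior for Population 1 is 0.0167184 / 0.0250875 ≈ 0.6664.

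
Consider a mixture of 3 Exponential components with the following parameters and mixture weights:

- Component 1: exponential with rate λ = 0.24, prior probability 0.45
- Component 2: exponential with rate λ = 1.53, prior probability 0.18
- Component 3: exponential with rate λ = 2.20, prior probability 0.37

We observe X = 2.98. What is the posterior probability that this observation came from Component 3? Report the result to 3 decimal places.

P(component k | x) = P(Z=k)·f_k(x) / marginal(x), where marginal(x) = Σ_j P(Z=j)·f_j(x).
Exponential densities:
  f_1 = 0.117383
  f_2 = 0.0160166
  f_3 = 0.00312743
Prior × likelihood for each component:
  P(Z=1)·f_1 = 0.45 × 0.117383 = 0.0528222
  P(Z=2)·f_2 = 0.18 × 0.0160166 = 0.00288298
  P(Z=3)·f_3 = 0.37 × 0.00312743 = 0.00115715
Evidence: 0.0528222 + 0.00288298 + 0.00115715 = 0.0568623
P(Component 3 | the observation) ≈ 0.020

0.020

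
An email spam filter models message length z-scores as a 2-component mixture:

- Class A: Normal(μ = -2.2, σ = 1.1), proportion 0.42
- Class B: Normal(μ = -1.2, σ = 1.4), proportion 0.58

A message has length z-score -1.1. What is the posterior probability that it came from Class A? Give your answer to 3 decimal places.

0.359

Posterior ∝ prior × likelihood, so P(k | x) ∝ w_k f_k(x); normalise over all components.
Evaluate each component's likelihood at the observed value:
  p_A = 0.219973
  p_B = 0.284233
Weight by the priors:
  w_A·p_A = 0.42 × 0.219973 = 0.0923888
  w_B·p_B = 0.58 × 0.284233 = 0.164855
Marginal: 0.0923888 + 0.164855 = 0.257244
P(Class A | -1.1) = 0.0923888 / 0.257244 ≈ 0.359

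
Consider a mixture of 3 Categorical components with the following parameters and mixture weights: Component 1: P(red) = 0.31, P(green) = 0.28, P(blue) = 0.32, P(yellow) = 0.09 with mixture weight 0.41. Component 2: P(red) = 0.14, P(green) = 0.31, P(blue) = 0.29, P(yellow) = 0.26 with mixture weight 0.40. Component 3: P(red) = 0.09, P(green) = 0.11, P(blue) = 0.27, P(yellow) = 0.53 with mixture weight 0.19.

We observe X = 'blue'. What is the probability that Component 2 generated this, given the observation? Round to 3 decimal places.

Posterior ∝ prior × likelihood, so P(k | x) ∝ π_k f_k(x); normalise over all components.
Categorical probabilities:
  p_1 = 0.32
  p_2 = 0.29
  p_3 = 0.27
Prior × likelihood for each component:
  π_1·p_1 = 0.41 × 0.32 = 0.1312
  π_2·p_2 = 0.40 × 0.29 = 0.116
  π_3·p_3 = 0.19 × 0.27 = 0.0513
Sum: 0.1312 + 0.116 + 0.0513 = 0.2985
Responsibility of Component 2: 0.116 / 0.2985 ≈ 0.389

0.389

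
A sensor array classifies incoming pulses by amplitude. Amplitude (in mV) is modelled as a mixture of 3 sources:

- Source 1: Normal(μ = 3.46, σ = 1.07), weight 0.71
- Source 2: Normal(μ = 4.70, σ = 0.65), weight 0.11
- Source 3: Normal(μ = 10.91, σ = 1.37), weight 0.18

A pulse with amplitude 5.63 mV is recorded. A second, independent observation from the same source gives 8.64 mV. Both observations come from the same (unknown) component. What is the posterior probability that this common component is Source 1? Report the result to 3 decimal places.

0.043

Apply Bayes' rule: the posterior for each component is proportional to its prior times its likelihood at x.
Since both observations come from the same component, the likelihood for component k is f_k(x₁)·f_k(x₂).
  p_1 = [(1/(1.07·√(2π)))·exp(−(5.63−3.46)²/(2·1.07²)) = 0.372843·exp(-2.05647) = 0.0476885] × [3.03644e-06] = 1.44803e-07
  p_2 = [(1/(0.65·√(2π)))·exp(−(5.63−4.70)²/(2·0.65²)) = 0.613757·exp(-1.02355) = 0.220533] × [6.44939e-09] = 1.42231e-09
  p_3 = [(1/(1.37·√(2π)))·exp(−(5.63−10.91)²/(2·1.37²)) = 0.291199·exp(-7.42671) = 0.000173304] × [0.073795] = 1.2789e-05
Prior × likelihood for each component:
  π_1·p_1 = 0.71 × 1.44803e-07 = 1.0281e-07
  π_2·p_2 = 0.11 × 1.42231e-09 = 1.56454e-10
  π_3·p_3 = 0.18 × 1.2789e-05 = 2.30201e-06
Evidence: 1.0281e-07 + 1.56454e-10 + 2.30201e-06 = 2.40498e-06
P(Source 1 | x₁,x₂) = 1.0281e-07 / 2.40498e-06 ≈ 0.043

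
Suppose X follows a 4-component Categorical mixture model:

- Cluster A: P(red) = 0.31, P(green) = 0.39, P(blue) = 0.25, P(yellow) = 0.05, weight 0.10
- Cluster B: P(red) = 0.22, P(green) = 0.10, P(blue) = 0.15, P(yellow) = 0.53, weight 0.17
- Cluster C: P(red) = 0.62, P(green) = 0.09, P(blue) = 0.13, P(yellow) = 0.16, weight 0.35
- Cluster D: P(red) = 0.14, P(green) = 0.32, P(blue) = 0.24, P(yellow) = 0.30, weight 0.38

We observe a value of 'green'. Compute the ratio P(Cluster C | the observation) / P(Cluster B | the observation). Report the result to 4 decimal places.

1.8529

Only the two components matter; the odds are (π_i f_i(x)) / (π_j f_j(x)).
Evaluate each component's likelihood at the observed value:
  L_A = P(green | comp) = 0.39
  L_B = P(green | comp) = 0.10
  L_C = P(green | comp) = 0.09
  L_D = P(green | comp) = 0.32
0.0315 / 0.017 ≈ 1.8529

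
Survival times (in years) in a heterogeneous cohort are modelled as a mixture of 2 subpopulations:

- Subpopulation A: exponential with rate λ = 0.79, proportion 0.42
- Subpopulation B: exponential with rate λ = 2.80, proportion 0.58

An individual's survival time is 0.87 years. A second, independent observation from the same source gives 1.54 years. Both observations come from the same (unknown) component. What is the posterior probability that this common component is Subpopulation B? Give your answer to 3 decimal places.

0.120

Apply Bayes' rule: the posterior for each component is proportional to its prior times its likelihood at x.
Since both observations come from the same component, the likelihood for component k is f_k(x₁)·f_k(x₂).
  p_A = [0.397316] × [0.234026] = 0.0929824
  p_B = [0.245029] × [0.0375388] = 0.00919807
Prior × likelihood for each component:
  π_A·p_A = 0.42 × 0.0929824 = 0.0390526
  π_B·p_B = 0.58 × 0.00919807 = 0.00533488
Marginal: 0.0390526 + 0.00533488 = 0.0443875
So the posterior for Subpopulation B is 0.00533488 / 0.0443875 ≈ 0.120.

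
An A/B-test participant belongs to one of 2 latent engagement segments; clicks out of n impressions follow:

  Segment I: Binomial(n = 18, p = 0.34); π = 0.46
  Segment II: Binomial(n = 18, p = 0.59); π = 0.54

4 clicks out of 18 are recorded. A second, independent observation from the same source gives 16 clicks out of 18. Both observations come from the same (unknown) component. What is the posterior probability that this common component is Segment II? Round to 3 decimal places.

0.973

By Bayes' theorem, P(k | x) = P(Z=k) f_k(x) / Σ_j P(Z=j) f_j(x).
Since both observations come from the same component, the likelihood for component k is f_k(x₁)·f_k(x₂).
  L_I = [0.121689] × [2.12541e-06] = 2.58639e-07
  L_II = [0.00140638] × [0.00554487] = 7.79821e-06
Multiply by the mixture weights:
  P(Z=I)·L_I = 0.46 × 2.58639e-07 = 1.18974e-07
  P(Z=II)·L_II = 0.54 × 7.79821e-06 = 4.21103e-06
Evidence: 1.18974e-07 + 4.21103e-06 = 4.33001e-06
Responsibility of Segment II: 4.21103e-06 / 4.33001e-06 ≈ 0.973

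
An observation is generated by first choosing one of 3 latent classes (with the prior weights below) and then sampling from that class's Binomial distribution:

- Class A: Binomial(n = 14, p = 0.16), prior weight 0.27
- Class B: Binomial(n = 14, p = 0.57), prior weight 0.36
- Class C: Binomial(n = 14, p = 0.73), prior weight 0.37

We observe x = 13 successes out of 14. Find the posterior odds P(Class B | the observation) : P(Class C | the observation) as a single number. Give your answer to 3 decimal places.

Posterior odds = (w_i f_i(x)) / (w_j f_j(x)); the normalising sum cancels.
Binomial probabilities:
  p_A = C(14,13)·0.16^13·0.84^1 = 14·4.5036e-11·0.84 = 5.29623e-10
  p_B = C(14,13)·0.57^13·0.43^1 = 14·0.00067046·0.43 = 0.00403617
  p_C = C(14,13)·0.73^13·0.27^1 = 14·0.0167185·0.27 = 0.0631959
0.00145302 / 0.0233825 ≈ 0.062

0.062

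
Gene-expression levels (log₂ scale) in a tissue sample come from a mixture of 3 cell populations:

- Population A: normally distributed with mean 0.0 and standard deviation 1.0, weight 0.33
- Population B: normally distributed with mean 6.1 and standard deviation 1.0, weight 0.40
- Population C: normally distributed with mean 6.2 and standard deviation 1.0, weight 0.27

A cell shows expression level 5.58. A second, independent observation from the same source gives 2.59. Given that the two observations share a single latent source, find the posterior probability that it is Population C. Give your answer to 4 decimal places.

0.3087

Apply Bayes' rule: the posterior for each component is proportional to its prior times its likelihood at x.
Since both observations come from the same component, the likelihood for component k is f_k(x₁)·f_k(x₂).
  L_A = [(1/(1.0·√(2π)))·exp(−(5.58−0.0)²/(2·1.0²)) = 0.398942·exp(-15.56820) = 6.91396e-08] × [0.0139401] = 9.6381e-10
  L_B = [(1/(1.0·√(2π)))·exp(−(5.58−6.1)²/(2·1.0²)) = 0.398942·exp(-0.13520) = 0.348493] × [0.000842625] = 0.000293649
  L_C = [(1/(1.0·√(2π)))·exp(−(5.58−6.2)²/(2·1.0²)) = 0.398942·exp(-0.19220) = 0.329184] × [0.000590236] = 0.000194296
Unnormalised posteriors:
  π_A·L_A = 0.33 × 9.6381e-10 = 3.18057e-10
  π_B·L_B = 0.40 × 0.000293649 = 0.000117459
  π_C·L_C = 0.27 × 0.000194296 = 5.246e-05
Marginal: 3.18057e-10 + 0.000117459 + 5.246e-05 = 0.00016992
Responsibility of Population C: 5.246e-05 / 0.00016992 ≈ 0.3087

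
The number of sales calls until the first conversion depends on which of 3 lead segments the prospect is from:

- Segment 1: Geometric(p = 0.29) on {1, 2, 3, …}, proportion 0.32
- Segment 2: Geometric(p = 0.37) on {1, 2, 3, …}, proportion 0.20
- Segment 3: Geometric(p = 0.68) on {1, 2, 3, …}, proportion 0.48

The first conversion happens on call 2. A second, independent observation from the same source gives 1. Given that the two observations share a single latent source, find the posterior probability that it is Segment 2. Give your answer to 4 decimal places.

P(component k | x) = w_k·f_k(x) / marginal(x), where marginal(x) = Σ_j w_j·f_j(x).
Since both observations come from the same component, the likelihood for component k is f_k(x₁)·f_k(x₂).
  f_1 = [0.2059] × [0.29] = 0.059711
  f_2 = [0.2331] × [0.37] = 0.086247
  f_3 = [0.2176] × [0.68] = 0.147968
Weight by the priors:
  w_1·f_1 = 0.32 × 0.059711 = 0.0191075
  w_2·f_2 = 0.20 × 0.086247 = 0.0172494
  w_3·f_3 = 0.48 × 0.147968 = 0.0710246
Marginal: 0.0191075 + 0.0172494 + 0.0710246 = 0.107382
P(Segment 2 | x) = 0.0172494 / 0.107382 ≈ 0.1606

0.1606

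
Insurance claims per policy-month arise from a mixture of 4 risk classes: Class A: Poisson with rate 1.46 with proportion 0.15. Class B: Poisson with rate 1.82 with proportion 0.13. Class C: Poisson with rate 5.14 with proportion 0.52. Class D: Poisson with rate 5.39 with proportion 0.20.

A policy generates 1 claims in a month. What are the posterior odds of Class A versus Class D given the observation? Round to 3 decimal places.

Only the two components matter; the odds are (π_i f_i(x)) / (π_j f_j(x)).
Component likelihoods at x = 1 claims:
  p_A = e^(−1.46)·1.46^1/1! = 0.339065
  p_B = e^(−1.82)·1.82^1/1! = 0.294887
  p_C = e^(−5.14)·5.14^1/1! = 0.0301085
  p_D = e^(−5.39)·5.39^1/1! = 0.024589
Posterior odds = (π_A·p_A) / (π_D·p_D) = (0.15·0.339065) / (0.20·0.024589) = 0.0508597 / 0.00491781 ≈ 10.342

10.342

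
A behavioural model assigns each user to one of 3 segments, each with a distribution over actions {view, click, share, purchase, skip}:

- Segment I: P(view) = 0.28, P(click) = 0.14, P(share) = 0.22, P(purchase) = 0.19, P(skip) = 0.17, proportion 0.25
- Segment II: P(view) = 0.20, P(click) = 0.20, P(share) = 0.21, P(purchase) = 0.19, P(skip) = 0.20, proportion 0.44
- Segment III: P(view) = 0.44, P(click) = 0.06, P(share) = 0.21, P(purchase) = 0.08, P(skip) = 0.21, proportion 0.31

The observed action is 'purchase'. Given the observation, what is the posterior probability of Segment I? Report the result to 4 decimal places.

0.3047

The responsibility of component k is π_k f_k(x) divided by Σ_j π_j f_j(x).
Component likelihoods at x = 'purchase':
  f_I = P(purchase | comp) = 0.19
  f_II = P(purchase | comp) = 0.19
  f_III = P(purchase | comp) = 0.08
Multiply by the mixture weights:
  π_I·f_I = 0.25 × 0.19 = 0.0475
  π_II·f_II = 0.44 × 0.19 = 0.0836
  π_III·f_III = 0.31 × 0.08 = 0.0248
Normaliser: 0.0475 + 0.0836 + 0.0248 = 0.1559
So the posterior for Segment I is 0.0475 / 0.1559 ≈ 0.3047.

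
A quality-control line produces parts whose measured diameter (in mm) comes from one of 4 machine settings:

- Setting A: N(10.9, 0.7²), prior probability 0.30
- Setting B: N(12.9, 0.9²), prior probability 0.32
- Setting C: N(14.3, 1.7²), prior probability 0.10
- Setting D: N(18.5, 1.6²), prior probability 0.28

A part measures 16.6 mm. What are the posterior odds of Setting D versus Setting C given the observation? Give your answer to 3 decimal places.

Since P(k|x) ∝ π_k f_k(x), the posterior odds are π_i f_i(x) / (π_j f_j(x)).
Normal densities:
  L_A = (1/(0.7·√(2π)))·exp(−(16.6−10.9)²/(2·0.7²)) = 0.569918·exp(-33.15306) = 2.27835e-15
  L_B = (1/(0.9·√(2π)))·exp(−(16.6−12.9)²/(2·0.9²)) = 0.443269·exp(-8.45062) = 9.4757e-05
  L_C = (1/(1.7·√(2π)))·exp(−(16.6−14.3)²/(2·1.7²)) = 0.234672·exp(-0.91522) = 0.0939689
  L_D = (1/(1.6·√(2π)))·exp(−(16.6−18.5)²/(2·1.6²)) = 0.249339·exp(-0.70508) = 0.123191
0.0344934 / 0.00939689 ≈ 3.671

3.671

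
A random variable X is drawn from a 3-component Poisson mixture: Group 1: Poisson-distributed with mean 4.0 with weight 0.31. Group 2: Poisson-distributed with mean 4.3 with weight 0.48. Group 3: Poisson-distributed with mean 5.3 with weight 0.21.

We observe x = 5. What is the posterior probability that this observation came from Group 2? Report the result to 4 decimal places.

Posterior ∝ prior × likelihood, so P(k | x) ∝ π_k f_k(x); normalise over all components.
Component likelihoods at x = 5:
  p_1 = e^(−4.0)·4.0^5/5! = 0.156293
  p_2 = e^(−4.3)·4.3^5/5! = 0.166224
  p_3 = e^(−5.3)·5.3^5/5! = 0.173955
Multiply by the mixture weights:
  π_1·p_1 = 0.31 × 0.156293 = 0.048451
  π_2·p_2 = 0.48 × 0.166224 = 0.0797877
  π_3·p_3 = 0.21 × 0.173955 = 0.0365306
Normaliser: 0.048451 + 0.0797877 + 0.0365306 = 0.164769
So the posterior for Group 2 is 0.0797877 / 0.164769 ≈ 0.4842.

0.4842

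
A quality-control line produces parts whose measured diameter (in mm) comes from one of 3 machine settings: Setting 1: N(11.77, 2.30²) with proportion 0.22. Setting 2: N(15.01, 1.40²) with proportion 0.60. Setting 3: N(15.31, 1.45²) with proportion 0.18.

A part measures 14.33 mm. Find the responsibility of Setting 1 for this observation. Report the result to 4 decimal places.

0.0969

By Bayes' theorem, P(k | x) = π_k f_k(x) / Σ_j π_j f_j(x).
Normal densities:
  L_1 = 0.0933611
  L_2 = 0.253252
  L_3 = 0.218953
Weight by the priors:
  π_1·L_1 = 0.22 × 0.0933611 = 0.0205394
  π_2·L_2 = 0.60 × 0.253252 = 0.151951
  π_3·L_3 = 0.18 × 0.218953 = 0.0394116
Marginal: 0.0205394 + 0.151951 + 0.0394116 = 0.211902
So the posterior for Setting 1 is 0.0205394 / 0.211902 ≈ 0.0969.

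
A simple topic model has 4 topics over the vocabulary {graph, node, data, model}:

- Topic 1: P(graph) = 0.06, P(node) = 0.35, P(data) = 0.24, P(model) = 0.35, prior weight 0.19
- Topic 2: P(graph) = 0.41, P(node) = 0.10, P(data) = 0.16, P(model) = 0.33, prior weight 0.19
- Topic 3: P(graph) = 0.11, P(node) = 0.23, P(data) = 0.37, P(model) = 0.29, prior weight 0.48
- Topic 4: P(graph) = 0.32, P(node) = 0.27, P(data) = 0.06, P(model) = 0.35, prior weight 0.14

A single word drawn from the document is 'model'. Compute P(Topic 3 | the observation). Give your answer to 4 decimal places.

0.4386

By Bayes' theorem, P(k | x) = P(Z=k) f_k(x) / Σ_j P(Z=j) f_j(x).
Component likelihoods at x = 'model':
  p_1 = P(model | comp) = 0.35
  p_2 = P(model | comp) = 0.33
  p_3 = P(model | comp) = 0.29
  p_4 = P(model | comp) = 0.35
Weight by the priors:
  P(Z=1)·p_1 = 0.19 × 0.35 = 0.0665
  P(Z=2)·p_2 = 0.19 × 0.33 = 0.0627
  P(Z=3)·p_3 = 0.48 × 0.29 = 0.1392
  P(Z=4)·p_4 = 0.14 × 0.35 = 0.049
Denominator: 0.0665 + 0.0627 + 0.1392 + 0.049 = 0.3174
Responsibility of Topic 3: 0.1392 / 0.3174 ≈ 0.4386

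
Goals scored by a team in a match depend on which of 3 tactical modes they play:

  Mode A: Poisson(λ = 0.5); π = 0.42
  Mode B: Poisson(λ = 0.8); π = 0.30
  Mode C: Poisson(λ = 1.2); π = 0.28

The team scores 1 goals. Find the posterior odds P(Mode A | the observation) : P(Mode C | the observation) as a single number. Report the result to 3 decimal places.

Posterior odds = (π_i f_i(x)) / (π_j f_j(x)); the normalising sum cancels.
Component likelihoods at x = 1 goals:
  p_A = e^(−0.5)·0.5^1/1! = 0.303265
  p_B = e^(−0.8)·0.8^1/1! = 0.359463
  p_C = e^(−1.2)·1.2^1/1! = 0.361433
Odds = (0.42/0.28) × (0.303265/0.361433) = 1.5 × 0.839064 ≈ 1.259

1.259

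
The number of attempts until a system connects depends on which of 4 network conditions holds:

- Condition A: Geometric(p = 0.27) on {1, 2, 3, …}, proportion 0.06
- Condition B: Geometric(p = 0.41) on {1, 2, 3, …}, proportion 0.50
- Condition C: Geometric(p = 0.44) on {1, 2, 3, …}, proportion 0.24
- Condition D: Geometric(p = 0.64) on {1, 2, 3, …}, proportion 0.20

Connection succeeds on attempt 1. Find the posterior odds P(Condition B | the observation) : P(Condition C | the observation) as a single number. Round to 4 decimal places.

Only the two components matter; the odds are (w_i f_i(x)) / (w_j f_j(x)).
Geometric probabilities:
  L_A = 0.27·(1−0.27)^0 = 0.27·1 = 0.27
  L_B = 0.41·(1−0.41)^0 = 0.41·1 = 0.41
  L_C = 0.44·(1−0.44)^0 = 0.44·1 = 0.44
  L_D = 0.64·(1−0.64)^0 = 0.64·1 = 0.64
0.205 / 0.1056 ≈ 1.9413

1.9413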